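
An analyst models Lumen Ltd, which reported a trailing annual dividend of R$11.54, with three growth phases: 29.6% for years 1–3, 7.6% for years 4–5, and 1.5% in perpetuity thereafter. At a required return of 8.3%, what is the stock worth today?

R$380.66

Three-stage DDM. Project D₁…D_5; terminal Gordon value at t=5 with g = 0.015; discount at r = 0.083.
D_1 = 14.9558
D_2 = 19.3828
D_3 = 25.1201
D_4 = 27.0292
D_5 = 29.0834
TV_5 = 29.5197/(0.083−0.015) = 434.1127
P₀ = Σ Dₜ/(1+r)ᵗ + TV_5/(1+r)^5 = 380.6606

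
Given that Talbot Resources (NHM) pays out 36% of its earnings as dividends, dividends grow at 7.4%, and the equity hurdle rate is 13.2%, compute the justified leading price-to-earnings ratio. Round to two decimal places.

Justified leading P/E = b/(r−g) = 0.36/(0.132−0.074) = 6.2069

6.21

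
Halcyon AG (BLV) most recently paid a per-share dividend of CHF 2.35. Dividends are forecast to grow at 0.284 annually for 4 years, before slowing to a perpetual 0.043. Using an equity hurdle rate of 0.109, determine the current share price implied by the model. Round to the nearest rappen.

CHF 80.47

Two-stage DDM. Project D₁…D_4 at 0.284, terminal growth 0.043, discount at r = 0.109.
D_1 = 3.0174
D_2 = 3.8743
D_3 = 4.9747
D_4 = 6.3875
Terminal value at t=4: TV = D_5/(r−g) = 6.6621/(0.109−0.043) = 100.9412
P₀ = 3.0174/(1+0.109)^1 + 3.8743/(1+0.109)^2 + 4.9747/(1+0.109)^3 + 6.3875/(1+0.109)^4 + 100.9412/(1+0.109)^4 = 80.4743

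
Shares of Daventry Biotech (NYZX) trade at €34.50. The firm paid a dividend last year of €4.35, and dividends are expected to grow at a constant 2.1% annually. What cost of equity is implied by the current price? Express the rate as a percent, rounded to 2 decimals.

Rearranging the constant-growth DDM: r = D₁/P₀ + g.
D₁ = 4.35 × (1 + 0.021) = 4.4413.
r = 4.4413 / 34.50 + 0.021 = 0.12873 + 0.021 = 0.14973

14.97%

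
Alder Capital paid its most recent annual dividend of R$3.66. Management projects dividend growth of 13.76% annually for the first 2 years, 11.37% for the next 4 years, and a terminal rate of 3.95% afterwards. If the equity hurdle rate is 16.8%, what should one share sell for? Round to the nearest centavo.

Three-stage DDM. Project D₁…D_6; terminal Gordon value at t=6 with g = 0.0395; discount at r = 0.168.
D_1 = 4.1636
D_2 = 4.7365
D_3 = 5.2751
D_4 = 5.8748
D_5 = 6.5428
D_6 = 7.2867
TV_6 = 7.5746/(0.168−0.0395) = 58.9460
P₀ = Σ Dₜ/(1+r)ᵗ + TV_6/(1+r)^6 = 42.6003

R$42.60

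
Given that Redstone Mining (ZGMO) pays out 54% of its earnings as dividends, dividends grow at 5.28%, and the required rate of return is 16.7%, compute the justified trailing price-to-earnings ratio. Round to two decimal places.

4.98

Justified trailing P/E = b(1+g)/(r−g) = 0.54×(1+0.0528)/(0.167−0.0528) = 4.9782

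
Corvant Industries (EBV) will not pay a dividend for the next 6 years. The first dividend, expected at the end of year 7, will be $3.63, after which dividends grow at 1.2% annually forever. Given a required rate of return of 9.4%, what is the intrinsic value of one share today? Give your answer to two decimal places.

$25.82

Deferred-dividend DDM. At t=6 the remaining stream is a growing perpetuity with first payment D_7 = 3.63.
V_6 = D_7/(r−g) = 3.63/(0.094−0.012) = 44.2683
P₀ = V_6/(1+r)^6 = 44.2683/(1+0.094)^6 = 25.8219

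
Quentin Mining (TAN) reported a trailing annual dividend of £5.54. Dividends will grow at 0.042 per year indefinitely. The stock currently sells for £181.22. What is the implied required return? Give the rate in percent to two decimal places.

7.39%

Rearranging the constant-growth DDM: r = D₁/P₀ + g.
D₁ = 5.54 × (1 + 0.042) = 5.7727.
r = 5.7727 / 181.22 + 0.042 = 0.03185 + 0.042 = 0.07385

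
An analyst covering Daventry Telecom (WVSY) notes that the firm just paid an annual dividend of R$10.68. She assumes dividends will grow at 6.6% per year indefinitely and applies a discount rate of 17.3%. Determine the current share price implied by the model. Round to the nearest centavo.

R$106.40

Gordon growth model: P₀ = D₁/(r − g). D₁ = 10.68 × (1 + 0.066) = 11.3849.
P₀ = 11.3849 / (0.173 − 0.066) = 11.3849 / 0.107 = 106.4007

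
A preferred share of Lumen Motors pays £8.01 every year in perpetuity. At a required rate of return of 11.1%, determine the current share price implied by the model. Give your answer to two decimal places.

Zero-growth DDM (perpetuity): P₀ = D/r = 8.01 / 0.111 = 72.1622

£72.16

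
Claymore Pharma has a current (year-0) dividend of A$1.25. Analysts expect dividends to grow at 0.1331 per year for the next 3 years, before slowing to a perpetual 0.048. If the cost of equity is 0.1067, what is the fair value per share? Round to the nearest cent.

Two-stage DDM. Project D₁…D_3 at 0.1331, terminal growth 0.048, discount at r = 0.1067.
D_1 = 1.4164
D_2 = 1.6049
D_3 = 1.8185
Terminal value at t=3: TV = D_4/(r−g) = 1.9058/(0.1067−0.048) = 32.4667
P₀ = 1.4164/(1+0.1067)^1 + 1.6049/(1+0.1067)^2 + 1.8185/(1+0.1067)^3 + 32.4667/(1+0.1067)^3 = 27.8841

A$27.88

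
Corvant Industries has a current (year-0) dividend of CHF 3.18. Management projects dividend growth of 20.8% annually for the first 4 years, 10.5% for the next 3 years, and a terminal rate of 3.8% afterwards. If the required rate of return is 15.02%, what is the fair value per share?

CHF 56.86

Three-stage DDM. Project D₁…D_7; terminal Gordon value at t=7 with g = 0.038; discount at r = 0.1502.
D_1 = 3.8414
D_2 = 4.6405
D_3 = 5.6057
D_4 = 6.7717
D_5 = 7.4827
D_6 = 8.2684
D_7 = 9.1365
TV_7 = 9.4837/(0.1502−0.038) = 84.5252
P₀ = Σ Dₜ/(1+r)ᵗ + TV_7/(1+r)^7 = 56.8563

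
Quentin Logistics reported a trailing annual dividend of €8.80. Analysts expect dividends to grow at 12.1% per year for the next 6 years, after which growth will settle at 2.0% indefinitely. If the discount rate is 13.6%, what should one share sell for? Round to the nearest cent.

€121.86

Two-stage DDM. Project D₁…D_6 at 0.121, terminal growth 0.02, discount at r = 0.136.
D_1 = 9.8648
D_2 = 11.0584
D_3 = 12.3965
D_4 = 13.8965
D_5 = 15.5780
D_6 = 17.4629
Terminal value at t=6: TV = D_7/(r−g) = 17.8122/(0.136−0.02) = 153.5531
P₀ = 9.8648/(1+0.136)^1 + 11.0584/(1+0.136)^2 + 12.3965/(1+0.136)^3 + 13.8965/(1+0.136)^4 + 15.5780/(1+0.136)^5 + 17.4629/(1+0.136)^6 + 153.5531/(1+0.136)^6 = 121.8606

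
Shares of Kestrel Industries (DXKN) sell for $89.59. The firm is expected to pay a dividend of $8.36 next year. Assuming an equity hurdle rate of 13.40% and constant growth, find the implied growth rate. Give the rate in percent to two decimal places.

From P₀ = D₁/(r − g), the implied growth is g = r − D₁/P₀.
g = 0.134 − 8.36/89.59 = 0.134 − 0.09331 = 0.04069

4.07%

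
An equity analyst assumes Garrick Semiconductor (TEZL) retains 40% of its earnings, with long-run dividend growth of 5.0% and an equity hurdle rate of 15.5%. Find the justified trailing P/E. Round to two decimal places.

Payout ratio b = 1 − 0.40 = 0.60.
Justified trailing P/E = b(1+g)/(r−g) = 0.60×(1+0.05)/(0.155−0.05) = 6.0000

6.00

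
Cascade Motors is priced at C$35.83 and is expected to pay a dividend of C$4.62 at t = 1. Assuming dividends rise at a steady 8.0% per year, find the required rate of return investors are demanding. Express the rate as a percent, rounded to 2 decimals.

20.89%

Rearranging the constant-growth DDM: r = D₁/P₀ + g.
r = 4.6200 / 35.83 + 0.08 = 0.12894 + 0.08 = 0.20894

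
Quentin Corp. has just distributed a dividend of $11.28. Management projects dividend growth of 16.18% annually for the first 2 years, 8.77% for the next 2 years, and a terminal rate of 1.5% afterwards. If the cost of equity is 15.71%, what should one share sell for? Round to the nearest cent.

Three-stage DDM. Project D₁…D_4; terminal Gordon value at t=4 with g = 0.015; discount at r = 0.1571.
D_1 = 13.1051
D_2 = 15.2255
D_3 = 16.5608
D_4 = 18.0132
TV_4 = 18.2834/(0.1571−0.015) = 128.6655
P₀ = Σ Dₜ/(1+r)ᵗ + TV_4/(1+r)^4 = 115.2119

$115.21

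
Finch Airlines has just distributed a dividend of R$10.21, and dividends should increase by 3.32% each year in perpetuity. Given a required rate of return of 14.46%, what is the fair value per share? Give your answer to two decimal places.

Gordon growth model: P₀ = D₁/(r − g). D₁ = 10.21 × (1 + 0.0332) = 10.5490.
P₀ = 10.5490 / (0.1446 − 0.0332) = 10.5490 / 0.1114 = 94.6945

R$94.69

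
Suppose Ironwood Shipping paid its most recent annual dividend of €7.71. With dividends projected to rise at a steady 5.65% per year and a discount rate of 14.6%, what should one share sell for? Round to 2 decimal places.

€91.01

Gordon growth model: P₀ = D₁/(r − g). D₁ = 7.71 × (1 + 0.0565) = 8.1456.
P₀ = 8.1456 / (0.146 − 0.0565) = 8.1456 / 0.0895 = 91.0125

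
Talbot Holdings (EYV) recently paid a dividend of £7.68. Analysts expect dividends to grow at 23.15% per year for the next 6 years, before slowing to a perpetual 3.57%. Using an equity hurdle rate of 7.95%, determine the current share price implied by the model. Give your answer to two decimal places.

Two-stage DDM. Project D₁…D_6 at 0.2315, terminal growth 0.0357, discount at r = 0.0795.
D_1 = 9.4579
D_2 = 11.6474
D_3 = 14.3438
D_4 = 17.6644
D_5 = 21.7537
D_6 = 26.7897
Terminal value at t=6: TV = D_7/(r−g) = 27.7461/(0.0795−0.0357) = 633.4722
P₀ = 9.4579/(1+0.0795)^1 + 11.6474/(1+0.0795)^2 + 14.3438/(1+0.0795)^3 + 17.6644/(1+0.0795)^4 + 21.7537/(1+0.0795)^5 + 26.7897/(1+0.0795)^6 + 633.4722/(1+0.0795)^6 = 475.2410

£475.24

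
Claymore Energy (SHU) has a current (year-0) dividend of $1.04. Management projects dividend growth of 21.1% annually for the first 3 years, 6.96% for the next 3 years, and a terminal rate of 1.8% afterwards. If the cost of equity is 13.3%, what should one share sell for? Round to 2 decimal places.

Three-stage DDM. Project D₁…D_6; terminal Gordon value at t=6 with g = 0.018; discount at r = 0.133.
D_1 = 1.2594
D_2 = 1.5252
D_3 = 1.8470
D_4 = 1.9755
D_5 = 2.1130
D_6 = 2.2601
TV_6 = 2.3008/(0.133−0.018) = 20.0069
P₀ = Σ Dₜ/(1+r)ᵗ + TV_6/(1+r)^6 = 16.4267

$16.43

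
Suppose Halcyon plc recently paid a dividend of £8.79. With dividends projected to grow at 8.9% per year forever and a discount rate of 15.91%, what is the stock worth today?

Gordon growth model: P₀ = D₁/(r − g). D₁ = 8.79 × (1 + 0.089) = 9.5723.
P₀ = 9.5723 / (0.1591 − 0.089) = 9.5723 / 0.0701 = 136.5522

£136.55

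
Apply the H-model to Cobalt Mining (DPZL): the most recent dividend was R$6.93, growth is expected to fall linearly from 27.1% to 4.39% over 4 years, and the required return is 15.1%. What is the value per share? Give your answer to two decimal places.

H-model: P₀ = D₀[(1+g_L) + H(g_S−g_L)]/(r−g_L), with H = 4/2 = 2.
P₀ = 6.93 × [(1+0.0439) + 2×(0.271−0.0439)] / (0.151−0.0439)
   = 6.93 × 1.4981 / 0.1071 = 96.9359

R$96.94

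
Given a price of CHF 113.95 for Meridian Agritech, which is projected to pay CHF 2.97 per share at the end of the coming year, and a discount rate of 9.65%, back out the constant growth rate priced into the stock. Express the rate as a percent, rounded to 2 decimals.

From P₀ = D₁/(r − g), the implied growth is g = r − D₁/P₀.
g = 0.0965 − 2.97/113.95 = 0.0965 − 0.02606 = 0.07044

7.04%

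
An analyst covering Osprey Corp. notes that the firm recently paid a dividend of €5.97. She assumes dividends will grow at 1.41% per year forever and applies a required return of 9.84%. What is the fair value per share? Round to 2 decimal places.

Gordon growth model: P₀ = D₁/(r − g). D₁ = 5.97 × (1 + 0.0141) = 6.0542.
P₀ = 6.0542 / (0.0984 − 0.0141) = 6.0542 / 0.0843 = 71.8170

€71.82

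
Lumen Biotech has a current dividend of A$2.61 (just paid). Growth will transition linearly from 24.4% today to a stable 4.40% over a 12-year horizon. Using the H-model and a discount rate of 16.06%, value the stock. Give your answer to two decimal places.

A$50.23

H-model: P₀ = D₀[(1+g_L) + H(g_S−g_L)]/(r−g_L), with H = 12/2 = 6.
P₀ = 2.61 × [(1+0.044) + 6×(0.244−0.044)] / (0.1606−0.044)
   = 2.61 × 2.2440 / 0.1166 = 50.2302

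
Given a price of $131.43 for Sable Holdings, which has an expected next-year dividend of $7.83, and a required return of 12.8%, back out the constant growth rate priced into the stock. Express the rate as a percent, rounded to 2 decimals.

From P₀ = D₁/(r − g), the implied growth is g = r − D₁/P₀.
g = 0.128 − 7.83/131.43 = 0.128 − 0.05958 = 0.06842

6.84%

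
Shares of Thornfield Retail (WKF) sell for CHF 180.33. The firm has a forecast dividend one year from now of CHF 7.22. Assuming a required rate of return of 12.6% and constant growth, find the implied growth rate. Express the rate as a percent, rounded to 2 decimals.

8.60%

From P₀ = D₁/(r − g), the implied growth is g = r − D₁/P₀.
g = 0.126 − 7.22/180.33 = 0.126 − 0.04004 = 0.08596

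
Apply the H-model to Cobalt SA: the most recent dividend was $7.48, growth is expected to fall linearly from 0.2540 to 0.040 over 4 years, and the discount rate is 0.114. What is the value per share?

H-model: P₀ = D₀[(1+g_L) + H(g_S−g_L)]/(r−g_L), with H = 4/2 = 2.
P₀ = 7.48 × [(1+0.04) + 2×(0.254−0.04)] / (0.114−0.04)
   = 7.48 × 1.4680 / 0.074 = 148.3870

$148.39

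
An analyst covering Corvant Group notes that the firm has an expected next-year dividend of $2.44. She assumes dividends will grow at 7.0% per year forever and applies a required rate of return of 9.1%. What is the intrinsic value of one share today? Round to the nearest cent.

Gordon growth model: P₀ = D₁/(r − g), with D₁ = 2.44 given directly.
P₀ = 2.4400 / (0.091 − 0.07) = 2.4400 / 0.021 = 116.1905

$116.19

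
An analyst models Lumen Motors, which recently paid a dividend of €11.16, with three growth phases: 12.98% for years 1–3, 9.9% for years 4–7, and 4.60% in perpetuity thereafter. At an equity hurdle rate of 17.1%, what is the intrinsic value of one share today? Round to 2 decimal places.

€130.55

Three-stage DDM. Project D₁…D_7; terminal Gordon value at t=7 with g = 0.046; discount at r = 0.171.
D_1 = 12.6086
D_2 = 14.2452
D_3 = 16.0942
D_4 = 17.6875
D_5 = 19.4386
D_6 = 21.3630
D_7 = 23.4779
TV_7 = 24.5579/(0.171−0.046) = 196.4633
P₀ = Σ Dₜ/(1+r)ᵗ + TV_7/(1+r)^7 = 130.5459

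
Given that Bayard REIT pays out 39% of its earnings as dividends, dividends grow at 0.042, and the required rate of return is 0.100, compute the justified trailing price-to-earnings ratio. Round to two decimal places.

7.01

Justified trailing P/E = b(1+g)/(r−g) = 0.39×(1+0.042)/(0.1−0.042) = 7.0066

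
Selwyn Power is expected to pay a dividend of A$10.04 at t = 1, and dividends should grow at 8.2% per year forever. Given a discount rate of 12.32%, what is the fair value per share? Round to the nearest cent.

A$243.69

Gordon growth model: P₀ = D₁/(r − g), with D₁ = 10.04 given directly.
P₀ = 10.0400 / (0.1232 − 0.082) = 10.0400 / 0.0412 = 243.6893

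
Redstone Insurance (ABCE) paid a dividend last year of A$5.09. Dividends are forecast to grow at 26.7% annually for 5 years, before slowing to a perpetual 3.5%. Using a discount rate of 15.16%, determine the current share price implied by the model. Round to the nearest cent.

A$107.04

Two-stage DDM. Project D₁…D_5 at 0.267, terminal growth 0.035, discount at r = 0.1516.
D_1 = 6.4490
D_2 = 8.1709
D_3 = 10.3526
D_4 = 13.1167
D_5 = 16.6188
Terminal value at t=5: TV = D_6/(r−g) = 17.2005/(0.1516−0.035) = 147.5172
P₀ = 6.4490/(1+0.1516)^1 + 8.1709/(1+0.1516)^2 + 10.3526/(1+0.1516)^3 + 13.1167/(1+0.1516)^4 + 16.6188/(1+0.1516)^5 + 147.5172/(1+0.1516)^5 = 107.0372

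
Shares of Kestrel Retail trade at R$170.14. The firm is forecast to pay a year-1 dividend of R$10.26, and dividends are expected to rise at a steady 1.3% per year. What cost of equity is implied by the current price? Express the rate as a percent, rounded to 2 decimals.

7.33%

Rearranging the constant-growth DDM: r = D₁/P₀ + g.
r = 10.2600 / 170.14 + 0.013 = 0.06030 + 0.013 = 0.07330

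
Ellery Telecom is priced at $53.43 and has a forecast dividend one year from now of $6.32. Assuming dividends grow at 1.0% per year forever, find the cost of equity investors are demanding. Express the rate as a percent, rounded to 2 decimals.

12.83%

Rearranging the constant-growth DDM: r = D₁/P₀ + g.
r = 6.3200 / 53.43 + 0.01 = 0.11829 + 0.01 = 0.12829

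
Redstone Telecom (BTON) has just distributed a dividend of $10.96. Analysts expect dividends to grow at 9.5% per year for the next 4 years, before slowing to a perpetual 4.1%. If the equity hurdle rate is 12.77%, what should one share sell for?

$157.74

Two-stage DDM. Project D₁…D_4 at 0.095, terminal growth 0.041, discount at r = 0.1277.
D_1 = 12.0012
D_2 = 13.1413
D_3 = 14.3897
D_4 = 15.7568
Terminal value at t=4: TV = D_5/(r−g) = 16.4028/(0.1277−0.041) = 189.1902
P₀ = 12.0012/(1+0.1277)^1 + 13.1413/(1+0.1277)^2 + 14.3897/(1+0.1277)^3 + 15.7568/(1+0.1277)^4 + 189.1902/(1+0.1277)^4 = 157.7362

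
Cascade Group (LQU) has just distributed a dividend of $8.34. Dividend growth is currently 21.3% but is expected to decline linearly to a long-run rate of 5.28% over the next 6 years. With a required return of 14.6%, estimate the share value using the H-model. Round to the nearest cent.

H-model: P₀ = D₀[(1+g_L) + H(g_S−g_L)]/(r−g_L), with H = 6/2 = 3.
P₀ = 8.34 × [(1+0.0528) + 3×(0.213−0.0528)] / (0.146−0.0528)
   = 8.34 × 1.5334 / 0.0932 = 137.2163

$137.22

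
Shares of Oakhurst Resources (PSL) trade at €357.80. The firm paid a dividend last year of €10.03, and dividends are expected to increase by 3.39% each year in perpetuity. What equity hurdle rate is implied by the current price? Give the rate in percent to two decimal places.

6.29%

Rearranging the constant-growth DDM: r = D₁/P₀ + g.
D₁ = 10.03 × (1 + 0.0339) = 10.3700.
r = 10.3700 / 357.80 + 0.0339 = 0.02898 + 0.0339 = 0.06288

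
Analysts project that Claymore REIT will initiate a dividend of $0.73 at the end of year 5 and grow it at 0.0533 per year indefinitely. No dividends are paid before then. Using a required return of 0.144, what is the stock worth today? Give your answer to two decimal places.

Deferred-dividend DDM. At t=4 the remaining stream is a growing perpetuity with first payment D_5 = 0.73.
V_4 = D_5/(r−g) = 0.73/(0.144−0.0533) = 8.0485
P₀ = V_4/(1+r)^4 = 8.0485/(1+0.144)^4 = 4.6991

$4.70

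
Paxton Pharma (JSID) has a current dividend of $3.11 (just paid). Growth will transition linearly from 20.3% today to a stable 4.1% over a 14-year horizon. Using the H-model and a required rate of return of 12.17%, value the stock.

H-model: P₀ = D₀[(1+g_L) + H(g_S−g_L)]/(r−g_L), with H = 14/2 = 7.
P₀ = 3.11 × [(1+0.041) + 7×(0.203−0.041)] / (0.1217−0.041)
   = 3.11 × 2.1750 / 0.0807 = 83.8197

$83.82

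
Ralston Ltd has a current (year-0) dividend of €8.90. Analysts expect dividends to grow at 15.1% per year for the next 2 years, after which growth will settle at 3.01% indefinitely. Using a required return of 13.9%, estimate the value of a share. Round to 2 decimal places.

€104.05

Two-stage DDM. Project D₁…D_2 at 0.151, terminal growth 0.0301, discount at r = 0.139.
D_1 = 10.2439
D_2 = 11.7907
Terminal value at t=2: TV = D_3/(r−g) = 12.1456/(0.139−0.0301) = 111.5301
P₀ = 10.2439/(1+0.139)^1 + 11.7907/(1+0.139)^2 + 111.5301/(1+0.139)^2 = 104.0518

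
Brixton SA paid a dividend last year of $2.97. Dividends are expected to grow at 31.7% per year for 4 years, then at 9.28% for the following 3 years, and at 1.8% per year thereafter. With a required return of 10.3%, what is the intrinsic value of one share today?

$106.96

Three-stage DDM. Project D₁…D_7; terminal Gordon value at t=7 with g = 0.018; discount at r = 0.103.
D_1 = 3.9115
D_2 = 5.1514
D_3 = 6.7844
D_4 = 8.9351
D_5 = 9.7643
D_6 = 10.6704
D_7 = 11.6606
TV_7 = 11.8705/(0.103−0.018) = 139.6531
P₀ = Σ Dₜ/(1+r)ᵗ + TV_7/(1+r)^7 = 106.9608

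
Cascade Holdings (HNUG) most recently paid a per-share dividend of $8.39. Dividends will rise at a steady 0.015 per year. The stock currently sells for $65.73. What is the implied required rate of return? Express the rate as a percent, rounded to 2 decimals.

Rearranging the constant-growth DDM: r = D₁/P₀ + g.
D₁ = 8.39 × (1 + 0.015) = 8.5159.
r = 8.5159 / 65.73 + 0.015 = 0.12956 + 0.015 = 0.14456

14.46%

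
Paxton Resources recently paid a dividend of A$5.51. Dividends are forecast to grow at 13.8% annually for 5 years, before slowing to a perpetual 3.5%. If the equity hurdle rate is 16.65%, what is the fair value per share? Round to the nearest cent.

Two-stage DDM. Project D₁…D_5 at 0.138, terminal growth 0.035, discount at r = 0.1665.
D_1 = 6.2704
D_2 = 7.1357
D_3 = 8.1204
D_4 = 9.2410
D_5 = 10.5163
Terminal value at t=5: TV = D_6/(r−g) = 10.8844/(0.1665−0.035) = 82.7709
P₀ = 6.2704/(1+0.1665)^1 + 7.1357/(1+0.1665)^2 + 8.1204/(1+0.1665)^3 + 9.2410/(1+0.1665)^4 + 10.5163/(1+0.1665)^5 + 82.7709/(1+0.1665)^5 = 63.9178

A$63.92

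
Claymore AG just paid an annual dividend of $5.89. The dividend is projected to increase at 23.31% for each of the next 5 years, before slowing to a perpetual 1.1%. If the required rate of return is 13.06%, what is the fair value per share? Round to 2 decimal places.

$115.34

Two-stage DDM. Project D₁…D_5 at 0.2331, terminal growth 0.011, discount at r = 0.1306.
D_1 = 7.2630
D_2 = 8.9560
D_3 = 11.0436
D_4 = 13.6178
D_5 = 16.7922
Terminal value at t=5: TV = D_6/(r−g) = 16.9769/(0.1306−0.011) = 141.9472
P₀ = 7.2630/(1+0.1306)^1 + 8.9560/(1+0.1306)^2 + 11.0436/(1+0.1306)^3 + 13.6178/(1+0.1306)^4 + 16.7922/(1+0.1306)^5 + 141.9472/(1+0.1306)^5 = 115.3353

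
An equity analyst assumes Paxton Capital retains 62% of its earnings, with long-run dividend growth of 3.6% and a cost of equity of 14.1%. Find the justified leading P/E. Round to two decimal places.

3.62

Payout ratio b = 1 − 0.62 = 0.38.
Justified leading P/E = b/(r−g) = 0.38/(0.141−0.036) = 3.6190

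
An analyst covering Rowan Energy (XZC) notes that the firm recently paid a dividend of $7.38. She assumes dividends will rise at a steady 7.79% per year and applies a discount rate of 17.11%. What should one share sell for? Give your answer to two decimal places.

Gordon growth model: P₀ = D₁/(r − g). D₁ = 7.38 × (1 + 0.0779) = 7.9549.
P₀ = 7.9549 / (0.1711 − 0.0779) = 7.9549 / 0.0932 = 85.3530

$85.35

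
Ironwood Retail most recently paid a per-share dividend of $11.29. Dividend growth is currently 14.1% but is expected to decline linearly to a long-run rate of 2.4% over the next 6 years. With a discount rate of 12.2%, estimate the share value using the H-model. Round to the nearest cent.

H-model: P₀ = D₀[(1+g_L) + H(g_S−g_L)]/(r−g_L), with H = 6/2 = 3.
P₀ = 11.29 × [(1+0.024) + 3×(0.141−0.024)] / (0.122−0.024)
   = 11.29 × 1.3750 / 0.098 = 158.4056

$158.41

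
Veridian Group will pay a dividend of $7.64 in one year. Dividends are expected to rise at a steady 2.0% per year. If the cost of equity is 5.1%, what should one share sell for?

Gordon growth model: P₀ = D₁/(r − g), with D₁ = 7.64 given directly.
P₀ = 7.6400 / (0.051 − 0.02) = 7.6400 / 0.031 = 246.4516

$246.45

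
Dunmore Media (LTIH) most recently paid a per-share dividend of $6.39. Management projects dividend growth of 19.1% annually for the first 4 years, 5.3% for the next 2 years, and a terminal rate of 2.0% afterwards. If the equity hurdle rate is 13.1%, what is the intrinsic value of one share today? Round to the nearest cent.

Three-stage DDM. Project D₁…D_6; terminal Gordon value at t=6 with g = 0.02; discount at r = 0.131.
D_1 = 7.6105
D_2 = 9.0641
D_3 = 10.7953
D_4 = 12.8572
D_5 = 13.5387
D_6 = 14.2562
TV_6 = 14.5414/(0.131−0.02) = 131.0032
P₀ = Σ Dₜ/(1+r)ᵗ + TV_6/(1+r)^6 = 105.8519

$105.85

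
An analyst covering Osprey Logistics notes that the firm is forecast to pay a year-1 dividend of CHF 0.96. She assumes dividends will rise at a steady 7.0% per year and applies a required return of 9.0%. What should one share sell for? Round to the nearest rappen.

Gordon growth model: P₀ = D₁/(r − g), with D₁ = 0.96 given directly.
P₀ = 0.9600 / (0.09 − 0.07) = 0.9600 / 0.02 = 48.0000

CHF 48.00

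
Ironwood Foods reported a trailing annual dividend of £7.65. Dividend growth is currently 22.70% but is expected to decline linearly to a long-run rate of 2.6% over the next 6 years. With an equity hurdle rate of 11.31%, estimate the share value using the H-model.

H-model: P₀ = D₀[(1+g_L) + H(g_S−g_L)]/(r−g_L), with H = 6/2 = 3.
P₀ = 7.65 × [(1+0.026) + 3×(0.227−0.026)] / (0.1131−0.026)
   = 7.65 × 1.6290 / 0.0871 = 143.0752

£143.08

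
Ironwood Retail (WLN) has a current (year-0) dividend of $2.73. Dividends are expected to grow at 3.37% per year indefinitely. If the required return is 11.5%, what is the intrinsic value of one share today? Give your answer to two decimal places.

$34.71

Gordon growth model: P₀ = D₁/(r − g). D₁ = 2.73 × (1 + 0.0337) = 2.8220.
P₀ = 2.8220 / (0.115 − 0.0337) = 2.8220 / 0.0813 = 34.7110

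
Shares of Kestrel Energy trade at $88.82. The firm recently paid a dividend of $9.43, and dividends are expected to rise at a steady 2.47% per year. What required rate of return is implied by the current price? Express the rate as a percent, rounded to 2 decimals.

Rearranging the constant-growth DDM: r = D₁/P₀ + g.
D₁ = 9.43 × (1 + 0.0247) = 9.6629.
r = 9.6629 / 88.82 + 0.0247 = 0.10879 + 0.0247 = 0.13349

13.35%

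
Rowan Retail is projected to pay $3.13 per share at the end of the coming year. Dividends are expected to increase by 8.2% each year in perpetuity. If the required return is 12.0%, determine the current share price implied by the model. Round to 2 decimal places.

$82.37

Gordon growth model: P₀ = D₁/(r − g), with D₁ = 3.13 given directly.
P₀ = 3.1300 / (0.12 − 0.082) = 3.1300 / 0.038 = 82.3684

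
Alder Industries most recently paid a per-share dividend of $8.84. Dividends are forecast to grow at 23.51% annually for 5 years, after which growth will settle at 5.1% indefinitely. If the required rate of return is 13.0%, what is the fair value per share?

Two-stage DDM. Project D₁…D_5 at 0.2351, terminal growth 0.051, discount at r = 0.13.
D_1 = 10.9183
D_2 = 13.4852
D_3 = 16.6555
D_4 = 20.5713
D_5 = 25.4076
Terminal value at t=5: TV = D_6/(r−g) = 26.7033/(0.13−0.051) = 338.0170
P₀ = 10.9183/(1+0.13)^1 + 13.4852/(1+0.13)^2 + 16.6555/(1+0.13)^3 + 20.5713/(1+0.13)^4 + 25.4076/(1+0.13)^5 + 338.0170/(1+0.13)^5 = 241.6352

$241.64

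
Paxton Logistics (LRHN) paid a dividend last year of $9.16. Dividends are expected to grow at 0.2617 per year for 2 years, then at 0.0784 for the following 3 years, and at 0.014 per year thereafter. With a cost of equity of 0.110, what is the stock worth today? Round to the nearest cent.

$170.40

Three-stage DDM. Project D₁…D_5; terminal Gordon value at t=5 with g = 0.014; discount at r = 0.11.
D_1 = 11.5572
D_2 = 14.5817
D_3 = 15.7249
D_4 = 16.9577
D_5 = 18.2872
TV_5 = 18.5432/(0.11−0.014) = 193.1586
P₀ = Σ Dₜ/(1+r)ᵗ + TV_5/(1+r)^5 = 170.3980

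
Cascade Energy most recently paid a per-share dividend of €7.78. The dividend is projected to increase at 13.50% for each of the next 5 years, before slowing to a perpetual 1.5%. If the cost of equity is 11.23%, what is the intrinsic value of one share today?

Two-stage DDM. Project D₁…D_5 at 0.135, terminal growth 0.015, discount at r = 0.1123.
D_1 = 8.8303
D_2 = 10.0224
D_3 = 11.3754
D_4 = 12.9111
D_5 = 14.6541
Terminal value at t=5: TV = D_6/(r−g) = 14.8739/(0.1123−0.015) = 152.8664
P₀ = 8.8303/(1+0.1123)^1 + 10.0224/(1+0.1123)^2 + 11.3754/(1+0.1123)^3 + 12.9111/(1+0.1123)^4 + 14.6541/(1+0.1123)^5 + 152.8664/(1+0.1123)^5 = 131.1322

€131.13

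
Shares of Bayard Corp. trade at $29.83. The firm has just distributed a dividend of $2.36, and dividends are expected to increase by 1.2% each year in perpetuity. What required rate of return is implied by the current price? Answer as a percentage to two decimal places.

9.21%

Rearranging the constant-growth DDM: r = D₁/P₀ + g.
D₁ = 2.36 × (1 + 0.012) = 2.3883.
r = 2.3883 / 29.83 + 0.012 = 0.08006 + 0.012 = 0.09206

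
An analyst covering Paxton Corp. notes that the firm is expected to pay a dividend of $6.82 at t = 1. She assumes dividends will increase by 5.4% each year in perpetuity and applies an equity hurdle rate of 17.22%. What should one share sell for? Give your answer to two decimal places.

$57.70

Gordon growth model: P₀ = D₁/(r − g), with D₁ = 6.82 given directly.
P₀ = 6.8200 / (0.1722 − 0.054) = 6.8200 / 0.1182 = 57.6988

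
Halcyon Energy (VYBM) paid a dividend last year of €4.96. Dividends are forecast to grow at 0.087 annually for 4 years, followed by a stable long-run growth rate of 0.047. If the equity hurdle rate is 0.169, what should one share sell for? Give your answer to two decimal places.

Two-stage DDM. Project D₁…D_4 at 0.087, terminal growth 0.047, discount at r = 0.169.
D_1 = 5.3915
D_2 = 5.8606
D_3 = 6.3705
D_4 = 6.9247
Terminal value at t=4: TV = D_5/(r−g) = 7.2501/(0.169−0.047) = 59.4274
P₀ = 5.3915/(1+0.169)^1 + 5.8606/(1+0.169)^2 + 6.3705/(1+0.169)^3 + 6.9247/(1+0.169)^4 + 59.4274/(1+0.169)^4 = 48.4185

€48.42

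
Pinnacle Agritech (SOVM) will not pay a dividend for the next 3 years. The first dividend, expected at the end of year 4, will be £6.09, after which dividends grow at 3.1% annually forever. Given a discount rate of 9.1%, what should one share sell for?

£78.16

Deferred-dividend DDM. At t=3 the remaining stream is a growing perpetuity with first payment D_4 = 6.09.
V_3 = D_4/(r−g) = 6.09/(0.091−0.031) = 101.5000
P₀ = V_3/(1+r)^3 = 101.5000/(1+0.091)^3 = 78.1613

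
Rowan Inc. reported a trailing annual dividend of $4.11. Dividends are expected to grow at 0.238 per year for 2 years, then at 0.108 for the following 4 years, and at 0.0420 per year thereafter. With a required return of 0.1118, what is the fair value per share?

$104.92

Three-stage DDM. Project D₁…D_6; terminal Gordon value at t=6 with g = 0.042; discount at r = 0.1118.
D_1 = 5.0882
D_2 = 6.2992
D_3 = 6.9795
D_4 = 7.7333
D_5 = 8.5685
D_6 = 9.4938
TV_6 = 9.8926/(0.1118−0.042) = 141.7276
P₀ = Σ Dₜ/(1+r)ᵗ + TV_6/(1+r)^6 = 104.9232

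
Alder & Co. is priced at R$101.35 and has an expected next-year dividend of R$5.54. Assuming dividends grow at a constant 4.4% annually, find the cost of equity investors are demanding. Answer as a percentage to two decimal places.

Rearranging the constant-growth DDM: r = D₁/P₀ + g.
r = 5.5400 / 101.35 + 0.044 = 0.05466 + 0.044 = 0.09866

9.87%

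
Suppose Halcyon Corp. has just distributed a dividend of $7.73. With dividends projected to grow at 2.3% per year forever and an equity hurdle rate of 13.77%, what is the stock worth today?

Gordon growth model: P₀ = D₁/(r − g). D₁ = 7.73 × (1 + 0.023) = 7.9078.
P₀ = 7.9078 / (0.1377 − 0.023) = 7.9078 / 0.1147 = 68.9432

$68.94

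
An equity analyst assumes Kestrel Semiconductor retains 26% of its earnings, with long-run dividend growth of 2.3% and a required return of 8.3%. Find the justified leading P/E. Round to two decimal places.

12.33

Payout ratio b = 1 − 0.26 = 0.74.
Justified leading P/E = b/(r−g) = 0.74/(0.083−0.023) = 12.3333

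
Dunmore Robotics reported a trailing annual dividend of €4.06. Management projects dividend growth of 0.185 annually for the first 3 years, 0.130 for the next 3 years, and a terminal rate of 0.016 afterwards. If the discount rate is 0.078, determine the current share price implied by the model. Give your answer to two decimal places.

€134.34

Three-stage DDM. Project D₁…D_6; terminal Gordon value at t=6 with g = 0.016; discount at r = 0.078.
D_1 = 4.8111
D_2 = 5.7012
D_3 = 6.7559
D_4 = 7.6341
D_5 = 8.6266
D_6 = 9.7480
TV_6 = 9.9040/(0.078−0.016) = 159.7417
P₀ = Σ Dₜ/(1+r)ᵗ + TV_6/(1+r)^6 = 134.3425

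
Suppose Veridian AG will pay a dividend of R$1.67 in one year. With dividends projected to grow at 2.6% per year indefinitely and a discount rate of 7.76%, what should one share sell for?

Gordon growth model: P₀ = D₁/(r − g), with D₁ = 1.67 given directly.
P₀ = 1.6700 / (0.0776 − 0.026) = 1.6700 / 0.0516 = 32.3643

R$32.36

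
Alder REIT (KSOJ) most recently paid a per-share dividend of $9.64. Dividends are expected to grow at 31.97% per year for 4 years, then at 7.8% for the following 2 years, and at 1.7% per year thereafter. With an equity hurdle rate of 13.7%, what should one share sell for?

$222.35

Three-stage DDM. Project D₁…D_6; terminal Gordon value at t=6 with g = 0.017; discount at r = 0.137.
D_1 = 12.7219
D_2 = 16.7891
D_3 = 22.1566
D_4 = 29.2400
D_5 = 31.5208
D_6 = 33.9794
TV_6 = 34.5570/(0.137−0.017) = 287.9752
P₀ = Σ Dₜ/(1+r)ᵗ + TV_6/(1+r)^6 = 222.3492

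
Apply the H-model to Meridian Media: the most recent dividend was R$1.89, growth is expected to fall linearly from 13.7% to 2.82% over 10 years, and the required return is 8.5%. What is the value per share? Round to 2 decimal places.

H-model: P₀ = D₀[(1+g_L) + H(g_S−g_L)]/(r−g_L), with H = 10/2 = 5.
P₀ = 1.89 × [(1+0.0282) + 5×(0.137−0.0282)] / (0.085−0.0282)
   = 1.89 × 1.5722 / 0.0568 = 52.3144

R$52.31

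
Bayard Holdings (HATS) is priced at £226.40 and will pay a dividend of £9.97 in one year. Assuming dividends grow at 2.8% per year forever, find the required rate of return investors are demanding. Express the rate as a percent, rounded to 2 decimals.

Rearranging the constant-growth DDM: r = D₁/P₀ + g.
r = 9.9700 / 226.40 + 0.028 = 0.04404 + 0.028 = 0.07204

7.20%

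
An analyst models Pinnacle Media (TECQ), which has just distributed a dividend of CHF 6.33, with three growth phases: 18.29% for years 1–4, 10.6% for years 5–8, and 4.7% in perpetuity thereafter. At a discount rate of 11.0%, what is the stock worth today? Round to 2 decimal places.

Three-stage DDM. Project D₁…D_8; terminal Gordon value at t=8 with g = 0.047; discount at r = 0.11.
D_1 = 7.4878
D_2 = 8.8573
D_3 = 10.4773
D_4 = 12.3936
D_5 = 13.7073
D_6 = 15.1602
D_7 = 16.7672
D_8 = 18.5446
TV_8 = 19.4161/(0.11−0.047) = 308.1928
P₀ = Σ Dₜ/(1+r)ᵗ + TV_8/(1+r)^8 = 195.8553

CHF 195.86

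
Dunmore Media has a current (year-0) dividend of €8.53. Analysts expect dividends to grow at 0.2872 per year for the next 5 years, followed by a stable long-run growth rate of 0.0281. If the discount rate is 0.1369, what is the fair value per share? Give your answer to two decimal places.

Two-stage DDM. Project D₁…D_5 at 0.2872, terminal growth 0.0281, discount at r = 0.1369.
D_1 = 10.9798
D_2 = 14.1332
D_3 = 18.1923
D_4 = 23.4171
D_5 = 30.1425
Terminal value at t=5: TV = D_6/(r−g) = 30.9895/(0.1369−0.0281) = 284.8299
P₀ = 10.9798/(1+0.1369)^1 + 14.1332/(1+0.1369)^2 + 18.1923/(1+0.1369)^3 + 23.4171/(1+0.1369)^4 + 30.1425/(1+0.1369)^5 + 284.8299/(1+0.1369)^5 = 212.8180

€212.82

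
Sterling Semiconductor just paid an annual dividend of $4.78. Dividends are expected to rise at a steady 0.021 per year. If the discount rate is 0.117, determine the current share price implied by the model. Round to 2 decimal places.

$50.84

Gordon growth model: P₀ = D₁/(r − g). D₁ = 4.78 × (1 + 0.021) = 4.8804.
P₀ = 4.8804 / (0.117 − 0.021) = 4.8804 / 0.096 = 50.8373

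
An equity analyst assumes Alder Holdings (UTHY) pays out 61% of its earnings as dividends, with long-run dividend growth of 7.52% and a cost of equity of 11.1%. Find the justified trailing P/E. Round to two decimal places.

Justified trailing P/E = b(1+g)/(r−g) = 0.61×(1+0.0752)/(0.111−0.0752) = 18.3204

18.32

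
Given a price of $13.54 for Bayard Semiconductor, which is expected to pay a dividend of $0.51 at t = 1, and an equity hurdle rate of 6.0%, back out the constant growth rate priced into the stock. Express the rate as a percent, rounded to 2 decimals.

2.23%

From P₀ = D₁/(r − g), the implied growth is g = r − D₁/P₀.
g = 0.06 − 0.51/13.54 = 0.06 − 0.03767 = 0.02233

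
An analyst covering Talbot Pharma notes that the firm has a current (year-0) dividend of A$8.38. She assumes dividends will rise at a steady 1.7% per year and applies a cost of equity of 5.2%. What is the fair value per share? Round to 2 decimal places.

Gordon growth model: P₀ = D₁/(r − g). D₁ = 8.38 × (1 + 0.017) = 8.5225.
P₀ = 8.5225 / (0.052 − 0.017) = 8.5225 / 0.035 = 243.4989

A$243.50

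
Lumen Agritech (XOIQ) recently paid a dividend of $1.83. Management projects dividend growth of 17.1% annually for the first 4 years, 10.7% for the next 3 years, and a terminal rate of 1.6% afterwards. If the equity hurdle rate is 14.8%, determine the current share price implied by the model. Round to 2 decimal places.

Three-stage DDM. Project D₁…D_7; terminal Gordon value at t=7 with g = 0.016; discount at r = 0.148.
D_1 = 2.1429
D_2 = 2.5094
D_3 = 2.9385
D_4 = 3.4410
D_5 = 3.8091
D_6 = 4.2167
D_7 = 4.6679
TV_7 = 4.7426/(0.148−0.016) = 35.9287
P₀ = Σ Dₜ/(1+r)ᵗ + TV_7/(1+r)^7 = 26.8954

$26.90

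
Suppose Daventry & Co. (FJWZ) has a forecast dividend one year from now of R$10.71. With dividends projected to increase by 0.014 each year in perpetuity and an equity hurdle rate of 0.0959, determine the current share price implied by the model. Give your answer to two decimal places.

R$130.77

Gordon growth model: P₀ = D₁/(r − g), with D₁ = 10.71 given directly.
P₀ = 10.7100 / (0.0959 − 0.014) = 10.7100 / 0.0819 = 130.7692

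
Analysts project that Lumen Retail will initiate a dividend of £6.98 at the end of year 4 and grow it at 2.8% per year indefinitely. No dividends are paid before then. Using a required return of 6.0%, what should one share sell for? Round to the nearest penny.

£183.14

Deferred-dividend DDM. At t=3 the remaining stream is a growing perpetuity with first payment D_4 = 6.98.
V_3 = D_4/(r−g) = 6.98/(0.06−0.028) = 218.1250
P₀ = V_3/(1+r)^3 = 218.1250/(1+0.06)^3 = 183.1420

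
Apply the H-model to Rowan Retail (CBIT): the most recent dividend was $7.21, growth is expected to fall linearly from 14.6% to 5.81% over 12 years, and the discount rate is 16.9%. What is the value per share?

$103.08

H-model: P₀ = D₀[(1+g_L) + H(g_S−g_L)]/(r−g_L), with H = 12/2 = 6.
P₀ = 7.21 × [(1+0.0581) + 6×(0.146−0.0581)] / (0.169−0.0581)
   = 7.21 × 1.5855 / 0.1109 = 103.0789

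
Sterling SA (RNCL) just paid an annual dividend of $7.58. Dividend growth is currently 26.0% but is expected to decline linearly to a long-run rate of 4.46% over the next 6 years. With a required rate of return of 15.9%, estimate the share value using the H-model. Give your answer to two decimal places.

$112.03

H-model: P₀ = D₀[(1+g_L) + H(g_S−g_L)]/(r−g_L), with H = 6/2 = 3.
P₀ = 7.58 × [(1+0.0446) + 3×(0.26−0.0446)] / (0.159−0.0446)
   = 7.58 × 1.6908 / 0.1144 = 112.0303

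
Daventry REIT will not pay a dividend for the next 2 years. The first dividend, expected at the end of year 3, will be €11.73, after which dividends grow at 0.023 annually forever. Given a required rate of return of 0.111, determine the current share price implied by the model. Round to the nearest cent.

Deferred-dividend DDM. At t=2 the remaining stream is a growing perpetuity with first payment D_3 = 11.73.
V_2 = D_3/(r−g) = 11.73/(0.111−0.023) = 133.2955
P₀ = V_2/(1+r)^2 = 133.2955/(1+0.111)^2 = 107.9909

€107.99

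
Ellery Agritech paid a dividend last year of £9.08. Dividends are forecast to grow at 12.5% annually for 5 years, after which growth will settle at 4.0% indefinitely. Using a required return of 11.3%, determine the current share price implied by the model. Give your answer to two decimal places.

Two-stage DDM. Project D₁…D_5 at 0.125, terminal growth 0.04, discount at r = 0.113.
D_1 = 10.2150
D_2 = 11.4919
D_3 = 12.9284
D_4 = 14.5444
D_5 = 16.3625
Terminal value at t=5: TV = D_6/(r−g) = 17.0170/(0.113−0.04) = 233.1089
P₀ = 10.2150/(1+0.113)^1 + 11.4919/(1+0.113)^2 + 12.9284/(1+0.113)^3 + 14.5444/(1+0.113)^4 + 16.3625/(1+0.113)^5 + 233.1089/(1+0.113)^5 = 183.3742

£183.37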